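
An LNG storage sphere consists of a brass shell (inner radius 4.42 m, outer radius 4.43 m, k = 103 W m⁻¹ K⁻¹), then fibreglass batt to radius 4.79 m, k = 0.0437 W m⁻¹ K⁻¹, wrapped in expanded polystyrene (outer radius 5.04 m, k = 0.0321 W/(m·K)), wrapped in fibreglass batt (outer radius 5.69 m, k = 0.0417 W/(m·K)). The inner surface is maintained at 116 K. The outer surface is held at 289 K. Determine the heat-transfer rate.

Treat each layer as a resistance in series:
  R_brass = (1/4.42 − 1/4.43)/(4πk) = 5.107×10^-4/(4π·103) = 3.946×10^-7 K/W
  R_fibreglass batt = (1/4.43 − 1/4.79)/(4πk) = 0.01697/(4π·0.0437) = 0.03089 K/W
  R_expanded polystyrene = (1/4.79 − 1/5.04)/(4πk) = 0.01036/(4π·0.0321) = 0.02567 K/W
  R_fibreglass batt = (1/5.04 − 1/5.69)/(4πk) = 0.02267/(4π·0.0417) = 0.04325 K/W
ΣR = 3.946×10^-7 + 0.03089 + 0.02567 + 0.04325 = 0.09981 K/W
Q = ΔT/ΣR = (116 K − 289 K)/0.09981 = -1730 W
(Negative Q ⇒ heat flows inward; heat gain = 1730 W.)

Q = 1730 W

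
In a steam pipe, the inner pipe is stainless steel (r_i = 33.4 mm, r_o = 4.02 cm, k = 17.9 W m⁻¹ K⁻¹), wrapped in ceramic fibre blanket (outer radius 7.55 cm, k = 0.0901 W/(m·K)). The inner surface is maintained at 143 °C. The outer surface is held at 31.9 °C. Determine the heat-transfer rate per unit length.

Treat each layer as a resistance in series:
  R'_stainless steel = ln(0.0402/0.0334)/(2πk) = 0.1853/(2π·17.9) = 0.001648 m·K/W
  R'_ceramic fibre blanket = ln(0.0755/0.0402)/(2πk) = 0.6303/(2π·0.0901) = 1.113 m·K/W
ΣR = 0.001648 + 1.113 = 1.115 m·K/W
Q' = ΔT/ΣR = (143 °C − 31.9 °C)/1.115 = 99.6 W/m

Q' = 99.6 W/m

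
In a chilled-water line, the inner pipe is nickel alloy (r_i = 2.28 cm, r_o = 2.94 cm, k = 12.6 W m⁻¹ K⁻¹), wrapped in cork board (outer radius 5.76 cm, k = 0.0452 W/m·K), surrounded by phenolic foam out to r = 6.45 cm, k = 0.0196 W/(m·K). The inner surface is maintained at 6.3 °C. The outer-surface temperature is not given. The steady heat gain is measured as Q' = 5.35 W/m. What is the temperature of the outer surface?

T_out = 23.9 °C

Sum the resistances:
  R'_nickel alloy = ln(0.0294/0.0228)/(2πk) = 0.2542/(2π·12.6) = 0.003211 m·K/W
  R'_cork board = ln(0.0576/0.0294)/(2πk) = 0.6725/(2π·0.0452) = 2.368 m·K/W
  R'_phenolic foam = ln(0.0645/0.0576)/(2πk) = 0.1131/(2π·0.0196) = 0.9187 m·K/W
ΣR = 3.290 m·K/W
ΔT = Q'·ΣR = 5.35 × 3.290 = 17.60 K
Heat flows inward, so T_out = T_in + ΔT = 6.3 + 17.60 = 23.9 °C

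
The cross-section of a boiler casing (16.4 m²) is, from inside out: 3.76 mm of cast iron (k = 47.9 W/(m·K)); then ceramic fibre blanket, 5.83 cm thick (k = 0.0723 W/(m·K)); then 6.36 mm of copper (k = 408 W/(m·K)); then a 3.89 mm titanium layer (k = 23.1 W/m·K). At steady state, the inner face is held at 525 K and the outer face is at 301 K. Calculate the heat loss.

Q = 4.55 kW

Resistance network (inner→outer):
  R_cast iron = L/(kA) = 0.00376/(47.9·16.4) = 4.786×10^-6 K/W
  R_ceramic fibre blanket = L/(kA) = 0.0583/(0.0723·16.4) = 0.04917 K/W
  R_copper = L/(kA) = 0.00636/(408·16.4) = 9.505×10^-7 K/W
  R_titanium = L/(kA) = 0.00389/(23.1·16.4) = 1.027×10^-5 K/W
ΣR = 4.786×10^-6 + 0.04917 + 9.505×10^-7 + 1.027×10^-5 = 0.04919 K/W
Q = ΔT/ΣR = (525 K − 301 K)/0.04919 = 4550 W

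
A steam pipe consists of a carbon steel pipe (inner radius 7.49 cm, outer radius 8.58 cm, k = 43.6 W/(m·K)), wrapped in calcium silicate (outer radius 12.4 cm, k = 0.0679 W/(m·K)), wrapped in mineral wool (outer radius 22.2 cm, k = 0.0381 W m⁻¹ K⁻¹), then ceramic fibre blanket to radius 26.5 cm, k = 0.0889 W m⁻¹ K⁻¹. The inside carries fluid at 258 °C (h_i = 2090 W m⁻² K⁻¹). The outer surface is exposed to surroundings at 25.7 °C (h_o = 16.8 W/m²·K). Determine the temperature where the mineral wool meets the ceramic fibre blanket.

T = 48.1 °C

Series thermal resistances, inner to outer:
  R'_conv,in = 1/(2πr h) = 1/(2π·0.0749·2090) = 0.001017 m·K/W
  R'_carbon steel = ln(0.0858/0.0749)/(2πk) = 0.1359/(2π·43.6) = 4.960×10^-4 m·K/W
  R'_calcium silicate = ln(0.124/0.0858)/(2πk) = 0.3683/(2π·0.0679) = 0.8632 m·K/W
  R'_mineral wool = ln(0.222/0.124)/(2πk) = 0.5824/(2π·0.0381) = 2.433 m·K/W
  R'_ceramic fibre blanket = ln(0.265/0.222)/(2πk) = 0.1771/(2π·0.0889) = 0.3170 m·K/W
  R'_conv,out = 1/(2πr h) = 1/(2π·0.265·16.8) = 0.03575 m·K/W
ΣR = 0.001017 + 4.960×10^-4 + 0.8632 + 2.433 + 0.3170 + 0.03575 = 3.650 m·K/W
Q' = ΔT/ΣR = (258 °C − 25.7 °C)/3.650 = 63.64 W/m
From the inner boundary to the mineral wool/ceramic fibre blanket interface, ΣR_partial = 3.298 m·K/W.
T_interface = T_in − Q'·ΣR_partial = 258 °C − (63.64)(3.298) = 48.1 °C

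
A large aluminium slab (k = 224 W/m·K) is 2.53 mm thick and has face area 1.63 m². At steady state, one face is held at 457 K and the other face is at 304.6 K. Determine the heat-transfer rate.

Q = 2.20×10^7 W

Q = kA·ΔT/L = 224 × 1.63 × |457 K − 304.6 K| / 0.00253 = 2.20×10^7 W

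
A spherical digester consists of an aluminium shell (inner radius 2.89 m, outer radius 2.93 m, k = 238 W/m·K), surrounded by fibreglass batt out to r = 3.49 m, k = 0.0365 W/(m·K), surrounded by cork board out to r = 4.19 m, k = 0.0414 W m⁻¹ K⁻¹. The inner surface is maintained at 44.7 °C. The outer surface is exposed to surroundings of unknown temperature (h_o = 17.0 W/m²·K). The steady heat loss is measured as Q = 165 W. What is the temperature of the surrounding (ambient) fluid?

Sum the resistances:
  R_aluminium = (1/2.89 − 1/2.93)/(4πk) = 0.004724/(4π·238) = 1.579×10^-6 K/W
  R_fibreglass batt = (1/2.93 − 1/3.49)/(4πk) = 0.05476/(4π·0.0365) = 0.1194 K/W
  R_cork board = (1/3.49 − 1/4.19)/(4πk) = 0.04787/(4π·0.0414) = 0.09201 K/W
  R_conv,out = 1/(4πr²h) = 1/(4π·4.19²·17.0) = 2.666×10^-4 K/W
ΣR = 0.2117 K/W
ΔT = Q·ΣR = 165 × 0.2117 = 34.93 K
Heat flows outward, so T_out = T_in − ΔT = 44.7 − 34.93 = 9.77 °C

T_out = 9.77 °C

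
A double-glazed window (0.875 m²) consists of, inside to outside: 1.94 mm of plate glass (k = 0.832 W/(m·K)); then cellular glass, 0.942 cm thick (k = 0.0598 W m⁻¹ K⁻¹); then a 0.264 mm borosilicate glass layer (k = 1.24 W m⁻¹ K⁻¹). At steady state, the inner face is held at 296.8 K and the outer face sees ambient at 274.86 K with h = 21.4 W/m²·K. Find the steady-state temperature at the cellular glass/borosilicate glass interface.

Series thermal resistances, inner to outer:
  R_plate glass = L/(kA) = 0.00194/(0.832·0.875) = 0.002665 K/W
  R_cellular glass = L/(kA) = 0.00942/(0.0598·0.875) = 0.1800 K/W
  R_borosilicate glass = L/(kA) = 2.64×10^-4/(1.24·0.875) = 2.433×10^-4 K/W
  R_conv,out = 1/(hA) = 1/(21.4·0.875) = 0.05340 K/W
ΣR = 0.002665 + 0.1800 + 2.433×10^-4 + 0.05340 = 0.2363 K/W
Q = ΔT/ΣR = (296.8 K − 274.86 K)/0.2363 = 92.85 W
From the inner boundary to the cellular glass/borosilicate glass interface, ΣR_partial = 0.1827 K/W.
T_interface = T_in − Q·ΣR_partial = 296.8 K − (92.85)(0.1827) = 279.84 K

T = 279.84 K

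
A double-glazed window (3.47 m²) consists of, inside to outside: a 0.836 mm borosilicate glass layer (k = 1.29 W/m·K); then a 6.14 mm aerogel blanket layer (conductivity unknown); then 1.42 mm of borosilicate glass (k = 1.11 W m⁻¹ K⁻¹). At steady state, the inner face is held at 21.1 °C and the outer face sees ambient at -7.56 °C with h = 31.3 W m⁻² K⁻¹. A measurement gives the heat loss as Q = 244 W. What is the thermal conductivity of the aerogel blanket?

k = 0.0164 W/m·K

ΣR = ΔT/Q = |21.1 − -7.56|/244 = 0.1175 K/W
Known resistances:
  R_borosilicate glass = L/(kA) = 8.36×10^-4/(1.29·3.47) = 1.868×10^-4 K/W
  R_borosilicate glass = L/(kA) = 0.00142/(1.11·3.47) = 3.687×10^-4 K/W
  R_conv,out = 1/(hA) = 1/(31.3·3.47) = 0.009207 K/W
R_aerogel blanket = ΣR − ΣR_known = 0.1175 − 0.009763 = 0.1077 K/W
L/(kA) = 0.1077 ⇒ k = 0.00614/(0.1077·3.47) = 0.0164 W/m·K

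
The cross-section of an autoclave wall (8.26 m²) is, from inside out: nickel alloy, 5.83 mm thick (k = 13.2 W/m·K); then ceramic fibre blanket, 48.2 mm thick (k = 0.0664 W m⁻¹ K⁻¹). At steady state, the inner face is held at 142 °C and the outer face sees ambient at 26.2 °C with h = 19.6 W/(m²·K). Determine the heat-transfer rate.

Resistance network (inner→outer):
  R_nickel alloy = L/(kA) = 0.00583/(13.2·8.26) = 5.347×10^-5 K/W
  R_ceramic fibre blanket = L/(kA) = 0.0482/(0.0664·8.26) = 0.08788 K/W
  R_conv,out = 1/(hA) = 1/(19.6·8.26) = 0.006177 K/W
ΣR = 5.347×10^-5 + 0.08788 + 0.006177 = 0.09411 K/W
Q = ΔT/ΣR = (142 °C − 26.2 °C)/0.09411 = 1230 W

Q = 1230 W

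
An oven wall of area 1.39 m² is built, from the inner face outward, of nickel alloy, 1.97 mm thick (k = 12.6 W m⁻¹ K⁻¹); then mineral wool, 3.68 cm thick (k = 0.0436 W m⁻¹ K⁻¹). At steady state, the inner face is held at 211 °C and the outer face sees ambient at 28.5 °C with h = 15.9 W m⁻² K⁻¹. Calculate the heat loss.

Q = 280 W

Resistance network (inner→outer):
  R_nickel alloy = L/(kA) = 0.00197/(12.6·1.39) = 1.125×10^-4 K/W
  R_mineral wool = L/(kA) = 0.0368/(0.0436·1.39) = 0.6072 K/W
  R_conv,out = 1/(hA) = 1/(15.9·1.39) = 0.04525 K/W
ΣR = 1.125×10^-4 + 0.6072 + 0.04525 = 0.6526 K/W
Q = ΔT/ΣR = (211 °C − 28.5 °C)/0.6526 = 280 W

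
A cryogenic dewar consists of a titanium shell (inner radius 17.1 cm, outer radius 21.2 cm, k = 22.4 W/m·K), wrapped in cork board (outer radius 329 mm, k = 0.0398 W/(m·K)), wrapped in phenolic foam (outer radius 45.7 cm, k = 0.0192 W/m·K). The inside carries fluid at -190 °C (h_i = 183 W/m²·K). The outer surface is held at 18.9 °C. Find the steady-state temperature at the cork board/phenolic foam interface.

T = -87.9 °C

Series thermal resistances, inner to outer:
  R_conv,in = 1/(4πr²h) = 1/(4π·0.171²·183) = 0.01487 K/W
  R_titanium = (1/0.171 − 1/0.212)/(4πk) = 1.131/(4π·22.4) = 0.004018 K/W
  R_cork board = (1/0.212 − 1/0.329)/(4πk) = 1.677/(4π·0.0398) = 3.354 K/W
  R_phenolic foam = (1/0.329 − 1/0.457)/(4πk) = 0.8513/(4π·0.0192) = 3.528 K/W
ΣR = 0.01487 + 0.004018 + 3.354 + 3.528 = 6.901 K/W
Q = ΔT/ΣR = (-190 °C − 18.9 °C)/6.901 = -30.27 W
From the inner boundary to the cork board/phenolic foam interface, ΣR_partial = 3.373 K/W.
T_interface = T_in − Q·ΣR_partial = -190 °C − (-30.27)(3.373) = -87.9 °C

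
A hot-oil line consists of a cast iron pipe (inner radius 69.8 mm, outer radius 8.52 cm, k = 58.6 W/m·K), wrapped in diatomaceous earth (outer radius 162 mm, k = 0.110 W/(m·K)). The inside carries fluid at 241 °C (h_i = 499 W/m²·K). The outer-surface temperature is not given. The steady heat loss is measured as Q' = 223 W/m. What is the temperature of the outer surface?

T_out = 32.5 °C

Sum the resistances:
  R'_conv,in = 1/(2πr h) = 1/(2π·0.0698·499) = 0.004569 m·K/W
  R'_cast iron = ln(0.0852/0.0698)/(2πk) = 0.1994/(2π·58.6) = 5.415×10^-4 m·K/W
  R'_diatomaceous earth = ln(0.162/0.0852)/(2πk) = 0.6426/(2π·0.110) = 0.9297 m·K/W
ΣR = 0.9349 m·K/W
ΔT = Q'·ΣR = 223 × 0.9349 = 208.5 K
Heat flows outward, so T_out = T_in − ΔT = 241 − 208.5 = 32.5 °C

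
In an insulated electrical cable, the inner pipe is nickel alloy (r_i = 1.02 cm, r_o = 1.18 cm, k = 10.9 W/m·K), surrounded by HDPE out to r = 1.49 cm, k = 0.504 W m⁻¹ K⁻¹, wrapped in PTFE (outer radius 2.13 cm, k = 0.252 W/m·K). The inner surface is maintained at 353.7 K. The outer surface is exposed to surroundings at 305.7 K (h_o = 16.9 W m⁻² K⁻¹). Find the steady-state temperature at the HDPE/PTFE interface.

T = 348.8 K

Series thermal resistances, inner to outer:
  R'_nickel alloy = ln(0.0118/0.0102)/(2πk) = 0.1457/(2π·10.9) = 0.002128 m·K/W
  R'_HDPE = ln(0.0149/0.0118)/(2πk) = 0.2333/(2π·0.504) = 0.07366 m·K/W
  R'_PTFE = ln(0.0213/0.0149)/(2πk) = 0.3573/(2π·0.252) = 0.2257 m·K/W
  R'_conv,out = 1/(2πr h) = 1/(2π·0.0213·16.9) = 0.4421 m·K/W
ΣR = 0.002128 + 0.07366 + 0.2257 + 0.4421 = 0.7436 m·K/W
Q' = ΔT/ΣR = (353.7 K − 305.7 K)/0.7436 = 64.55 W/m
From the inner boundary to the HDPE/PTFE interface, ΣR_partial = 0.07579 m·K/W.
T_interface = T_in − Q'·ΣR_partial = 353.7 K − (64.55)(0.07579) = 348.8 K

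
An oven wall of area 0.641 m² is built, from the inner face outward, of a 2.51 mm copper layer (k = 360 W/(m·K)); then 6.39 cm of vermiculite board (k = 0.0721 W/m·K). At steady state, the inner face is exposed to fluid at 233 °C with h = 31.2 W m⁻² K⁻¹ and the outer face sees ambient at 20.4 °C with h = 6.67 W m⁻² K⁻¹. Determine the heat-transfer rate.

Q = 128 W

Series thermal resistances, inner to outer:
  R_conv,in = 1/(hA) = 1/(31.2·0.641) = 0.05000 K/W
  R_copper = L/(kA) = 0.00251/(360·0.641) = 1.088×10^-5 K/W
  R_vermiculite board = L/(kA) = 0.0639/(0.0721·0.641) = 1.383 K/W
  R_conv,out = 1/(hA) = 1/(6.67·0.641) = 0.2339 K/W
ΣR = 0.05000 + 1.088×10^-5 + 1.383 + 0.2339 = 1.667 K/W
Q = ΔT/ΣR = (233 °C − 20.4 °C)/1.667 = 128 W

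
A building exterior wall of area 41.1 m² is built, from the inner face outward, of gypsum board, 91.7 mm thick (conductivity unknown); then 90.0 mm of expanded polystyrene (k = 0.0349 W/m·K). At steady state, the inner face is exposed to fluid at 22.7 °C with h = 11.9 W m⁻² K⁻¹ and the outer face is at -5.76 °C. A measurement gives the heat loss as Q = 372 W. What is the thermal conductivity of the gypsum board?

ΣR = ΔT/Q = |22.7 − -5.76|/372 = 0.07651 K/W
Known resistances:
  R_conv,in = 1/(hA) = 1/(11.9·41.1) = 0.002045 K/W
  R_expanded polystyrene = L/(kA) = 0.0900/(0.0349·41.1) = 0.06274 K/W
R_gypsum board = ΣR − ΣR_known = 0.07651 − 0.06479 = 0.01172 K/W
L/(kA) = 0.01172 ⇒ k = 0.0917/(0.01172·41.1) = 0.190 W/m·K

k = 0.190 W/m·K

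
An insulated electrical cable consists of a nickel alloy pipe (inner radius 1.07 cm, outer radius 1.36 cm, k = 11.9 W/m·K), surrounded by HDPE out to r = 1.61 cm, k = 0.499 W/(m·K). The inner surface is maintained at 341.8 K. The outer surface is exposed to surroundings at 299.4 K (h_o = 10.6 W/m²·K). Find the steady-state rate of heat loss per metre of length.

Q' = 42.8 W/m

Series thermal resistances, inner to outer:
  R'_nickel alloy = ln(0.0136/0.0107)/(2πk) = 0.2398/(2π·11.9) = 0.003208 m·K/W
  R'_HDPE = ln(0.0161/0.0136)/(2πk) = 0.1687/(2π·0.499) = 0.05382 m·K/W
  R'_conv,out = 1/(2πr h) = 1/(2π·0.0161·10.6) = 0.9326 m·K/W
ΣR = 0.003208 + 0.05382 + 0.9326 = 0.9896 m·K/W
Q' = ΔT/ΣR = (341.8 K − 299.4 K)/0.9896 = 42.8 W/m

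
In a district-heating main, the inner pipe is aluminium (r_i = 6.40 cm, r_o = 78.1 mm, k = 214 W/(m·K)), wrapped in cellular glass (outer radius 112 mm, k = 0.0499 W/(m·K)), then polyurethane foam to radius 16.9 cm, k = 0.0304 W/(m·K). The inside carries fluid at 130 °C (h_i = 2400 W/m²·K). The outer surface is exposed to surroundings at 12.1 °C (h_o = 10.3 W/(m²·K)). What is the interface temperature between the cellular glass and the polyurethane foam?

T = 90.0 °C

Treat each layer as a resistance in series:
  R'_conv,in = 1/(2πr h) = 1/(2π·0.0640·2400) = 0.001036 m·K/W
  R'_aluminium = ln(0.0781/0.0640)/(2πk) = 0.1991/(2π·214) = 1.481×10^-4 m·K/W
  R'_cellular glass = ln(0.112/0.0781)/(2πk) = 0.3605/(2π·0.0499) = 1.150 m·K/W
  R'_polyurethane foam = ln(0.169/0.112)/(2πk) = 0.4114/(2π·0.0304) = 2.154 m·K/W
  R'_conv,out = 1/(2πr h) = 1/(2π·0.169·10.3) = 0.09143 m·K/W
ΣR = 0.001036 + 1.481×10^-4 + 1.150 + 2.154 + 0.09143 = 3.397 m·K/W
Q' = ΔT/ΣR = (130 °C − 12.1 °C)/3.397 = 34.71 W/m
From the inner boundary to the cellular glass/polyurethane foam interface, ΣR_partial = 1.151 m·K/W.
T_interface = T_in − Q'·ΣR_partial = 130 °C − (34.71)(1.151) = 90.0 °C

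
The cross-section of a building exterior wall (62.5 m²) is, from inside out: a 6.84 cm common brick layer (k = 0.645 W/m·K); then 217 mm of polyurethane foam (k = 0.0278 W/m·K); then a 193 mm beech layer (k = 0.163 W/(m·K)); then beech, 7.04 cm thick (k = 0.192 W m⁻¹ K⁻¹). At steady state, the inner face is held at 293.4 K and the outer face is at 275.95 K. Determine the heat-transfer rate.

Q = 115 W

Resistance network (inner→outer):
  R_common brick = L/(kA) = 0.0684/(0.645·62.5) = 0.001697 K/W
  R_polyurethane foam = L/(kA) = 0.217/(0.0278·62.5) = 0.1249 K/W
  R_beech = L/(kA) = 0.193/(0.163·62.5) = 0.01894 K/W
  R_beech = L/(kA) = 0.0704/(0.192·62.5) = 0.005867 K/W
ΣR = 0.001697 + 0.1249 + 0.01894 + 0.005867 = 0.1514 K/W
Q = ΔT/ΣR = (293.4 K − 275.95 K)/0.1514 = 115 W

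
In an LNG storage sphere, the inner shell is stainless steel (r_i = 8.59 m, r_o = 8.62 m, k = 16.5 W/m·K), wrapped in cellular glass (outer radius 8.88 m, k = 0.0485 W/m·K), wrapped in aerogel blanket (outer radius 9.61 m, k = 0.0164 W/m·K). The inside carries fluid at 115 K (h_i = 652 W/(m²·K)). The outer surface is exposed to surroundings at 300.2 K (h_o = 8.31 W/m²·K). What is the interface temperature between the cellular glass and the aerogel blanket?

Resistance network (inner→outer):
  R_conv,in = 1/(4πr²h) = 1/(4π·8.59²·652) = 1.654×10^-6 K/W
  R_stainless steel = (1/8.59 − 1/8.62)/(4πk) = 4.052×10^-4/(4π·16.5) = 1.954×10^-6 K/W
  R_cellular glass = (1/8.62 − 1/8.88)/(4πk) = 0.003397/(4π·0.0485) = 0.005573 K/W
  R_aerogel blanket = (1/8.88 − 1/9.61)/(4πk) = 0.008554/(4π·0.0164) = 0.04151 K/W
  R_conv,out = 1/(4πr²h) = 1/(4π·9.61²·8.31) = 1.037×10^-4 K/W
ΣR = 1.654×10^-6 + 1.954×10^-6 + 0.005573 + 0.04151 + 1.037×10^-4 = 0.04719 K/W
Q = ΔT/ΣR = (115 K − 300.2 K)/0.04719 = -3925 W
From the inner boundary to the cellular glass/aerogel blanket interface, ΣR_partial = 0.005577 K/W.
T_interface = T_in − Q·ΣR_partial = 115 K − (-3925)(0.005577) = 137 K

T = 137 K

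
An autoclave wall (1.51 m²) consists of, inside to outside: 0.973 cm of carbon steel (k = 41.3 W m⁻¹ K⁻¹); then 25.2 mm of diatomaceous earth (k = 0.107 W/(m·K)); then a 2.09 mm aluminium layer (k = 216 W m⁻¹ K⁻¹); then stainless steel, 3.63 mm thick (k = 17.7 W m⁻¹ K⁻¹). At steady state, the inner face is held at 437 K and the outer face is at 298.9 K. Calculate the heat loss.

Series thermal resistances, inner to outer:
  R_carbon steel = L/(kA) = 0.00973/(41.3·1.51) = 1.560×10^-4 K/W
  R_diatomaceous earth = L/(kA) = 0.0252/(0.107·1.51) = 0.1560 K/W
  R_aluminium = L/(kA) = 0.00209/(216·1.51) = 6.408×10^-6 K/W
  R_stainless steel = L/(kA) = 0.00363/(17.7·1.51) = 1.358×10^-4 K/W
ΣR = 1.560×10^-4 + 0.1560 + 6.408×10^-6 + 1.358×10^-4 = 0.1563 K/W
Q = ΔT/ΣR = (437 K − 298.9 K)/0.1563 = 884 W

Q = 884 W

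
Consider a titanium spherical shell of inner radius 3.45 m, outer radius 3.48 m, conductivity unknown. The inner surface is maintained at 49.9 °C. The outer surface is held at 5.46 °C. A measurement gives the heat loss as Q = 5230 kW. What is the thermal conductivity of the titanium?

ΣR = ΔT/Q = |49.9 − 5.46|/5.23×10^6 = 8.497×10^-6 K/W
(1/r₁−1/r₂)/(4πk) = 8.497×10^-6 ⇒ k = 0.002499/(4π·8.497×10^-6) = 23.4 W/m·K

k = 23.4 W/m·K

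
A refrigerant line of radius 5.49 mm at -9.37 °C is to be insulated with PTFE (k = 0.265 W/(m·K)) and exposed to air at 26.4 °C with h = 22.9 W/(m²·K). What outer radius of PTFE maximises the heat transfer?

r_cr = 1.16 cm

For a cylinder, r_cr = k_ins/h = 0.265/22.9 = 0.0116 m = 1.16 cm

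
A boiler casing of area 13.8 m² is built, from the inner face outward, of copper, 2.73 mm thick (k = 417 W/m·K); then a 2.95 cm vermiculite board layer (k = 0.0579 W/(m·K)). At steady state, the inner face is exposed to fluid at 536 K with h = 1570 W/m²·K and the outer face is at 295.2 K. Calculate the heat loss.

Treat each layer as a resistance in series:
  R_conv,in = 1/(hA) = 1/(1570·13.8) = 4.616×10^-5 K/W
  R_copper = L/(kA) = 0.00273/(417·13.8) = 4.744×10^-7 K/W
  R_vermiculite board = L/(kA) = 0.0295/(0.0579·13.8) = 0.03692 K/W
ΣR = 4.616×10^-5 + 4.744×10^-7 + 0.03692 = 0.03697 K/W
Q = ΔT/ΣR = (536 K − 295.2 K)/0.03697 = 6510 W

Q = 6.51 kW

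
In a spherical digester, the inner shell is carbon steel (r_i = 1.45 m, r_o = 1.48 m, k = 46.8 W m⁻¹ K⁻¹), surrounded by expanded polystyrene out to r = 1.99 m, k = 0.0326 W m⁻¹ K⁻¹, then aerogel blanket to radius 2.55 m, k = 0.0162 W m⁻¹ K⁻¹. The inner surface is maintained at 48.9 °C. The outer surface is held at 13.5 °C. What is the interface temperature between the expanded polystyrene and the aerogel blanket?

T = 33.4 °C

Series thermal resistances, inner to outer:
  R_carbon steel = (1/1.45 − 1/1.48)/(4πk) = 0.01398/(4π·46.8) = 2.377×10^-5 K/W
  R_expanded polystyrene = (1/1.48 − 1/1.99)/(4πk) = 0.1732/(4π·0.0326) = 0.4227 K/W
  R_aerogel blanket = (1/1.99 − 1/2.55)/(4πk) = 0.1104/(4π·0.0162) = 0.5421 K/W
ΣR = 2.377×10^-5 + 0.4227 + 0.5421 = 0.9648 K/W
Q = ΔT/ΣR = (48.9 °C − 13.5 °C)/0.9648 = 36.69 W
From the inner boundary to the expanded polystyrene/aerogel blanket interface, ΣR_partial = 0.4227 K/W.
T_interface = T_in − Q·ΣR_partial = 48.9 °C − (36.69)(0.4227) = 33.4 °C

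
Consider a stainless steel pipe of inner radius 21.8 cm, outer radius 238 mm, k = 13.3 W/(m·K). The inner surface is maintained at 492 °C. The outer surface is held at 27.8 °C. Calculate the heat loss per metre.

Q' = 2πk·ΔT/ln(r₂/r₁) = 2π × 13.3 × 464.2 / ln(0.238/0.218) = 4.42×10^5 W/m

Q' = 4.42×10^5 W/m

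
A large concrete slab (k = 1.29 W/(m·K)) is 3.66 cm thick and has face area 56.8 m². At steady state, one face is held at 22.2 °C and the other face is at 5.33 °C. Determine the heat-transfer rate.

Q = kA·ΔT/L = 1.29 × 56.8 × |22.2 °C − 5.33 °C| / 0.0366 = 33800 W

Q = 33.8 kW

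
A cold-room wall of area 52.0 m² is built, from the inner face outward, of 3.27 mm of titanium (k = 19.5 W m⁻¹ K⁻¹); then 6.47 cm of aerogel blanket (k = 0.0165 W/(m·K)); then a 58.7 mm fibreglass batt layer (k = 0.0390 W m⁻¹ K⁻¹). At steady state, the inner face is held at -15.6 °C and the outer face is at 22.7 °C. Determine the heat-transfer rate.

Series thermal resistances, inner to outer:
  R_titanium = L/(kA) = 0.00327/(19.5·52.0) = 3.225×10^-6 K/W
  R_aerogel blanket = L/(kA) = 0.0647/(0.0165·52.0) = 0.07541 K/W
  R_fibreglass batt = L/(kA) = 0.0587/(0.0390·52.0) = 0.02894 K/W
ΣR = 3.225×10^-6 + 0.07541 + 0.02894 = 0.1044 K/W
Q = ΔT/ΣR = (-15.6 °C − 22.7 °C)/0.1044 = -367 W
(Negative Q ⇒ heat flows inward; heat gain = 367 W.)

Q = 367 W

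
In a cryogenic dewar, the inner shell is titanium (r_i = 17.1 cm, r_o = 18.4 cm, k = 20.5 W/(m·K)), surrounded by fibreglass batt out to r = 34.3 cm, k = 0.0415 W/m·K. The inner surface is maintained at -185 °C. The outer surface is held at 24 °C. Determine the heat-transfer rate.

Q = 43.2 W

Treat each layer as a resistance in series:
  R_titanium = (1/0.171 − 1/0.184)/(4πk) = 0.4132/(4π·20.5) = 0.001604 K/W
  R_fibreglass batt = (1/0.184 − 1/0.343)/(4πk) = 2.519/(4π·0.0415) = 4.831 K/W
ΣR = 0.001604 + 4.831 = 4.833 K/W
Q = ΔT/ΣR = (-185 °C − 24 °C)/4.833 = -43.2 W
(Negative Q ⇒ heat flows inward; heat gain = 43.2 W.)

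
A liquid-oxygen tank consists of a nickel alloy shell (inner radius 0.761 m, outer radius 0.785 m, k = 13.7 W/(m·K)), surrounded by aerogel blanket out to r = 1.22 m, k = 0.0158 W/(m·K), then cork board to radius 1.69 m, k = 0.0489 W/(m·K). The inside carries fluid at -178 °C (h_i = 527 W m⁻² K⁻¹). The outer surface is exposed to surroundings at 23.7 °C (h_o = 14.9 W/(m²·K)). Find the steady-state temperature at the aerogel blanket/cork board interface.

Series thermal resistances, inner to outer:
  R_conv,in = 1/(4πr²h) = 1/(4π·0.761²·527) = 2.607×10^-4 K/W
  R_nickel alloy = (1/0.761 − 1/0.785)/(4πk) = 0.04018/(4π·13.7) = 2.334×10^-4 K/W
  R_aerogel blanket = (1/0.785 − 1/1.22)/(4πk) = 0.4542/(4π·0.0158) = 2.288 K/W
  R_cork board = (1/1.22 − 1/1.69)/(4πk) = 0.2280/(4π·0.0489) = 0.3710 K/W
  R_conv,out = 1/(4πr²h) = 1/(4π·1.69²·14.9) = 0.001870 K/W
ΣR = 2.607×10^-4 + 2.334×10^-4 + 2.288 + 0.3710 + 0.001870 = 2.661 K/W
Q = ΔT/ΣR = (-178 °C − 23.7 °C)/2.661 = -75.80 W
From the inner boundary to the aerogel blanket/cork board interface, ΣR_partial = 2.288 K/W.
T_interface = T_in − Q·ΣR_partial = -178 °C − (-75.80)(2.288) = -4.6 °C

T = -4.6 °C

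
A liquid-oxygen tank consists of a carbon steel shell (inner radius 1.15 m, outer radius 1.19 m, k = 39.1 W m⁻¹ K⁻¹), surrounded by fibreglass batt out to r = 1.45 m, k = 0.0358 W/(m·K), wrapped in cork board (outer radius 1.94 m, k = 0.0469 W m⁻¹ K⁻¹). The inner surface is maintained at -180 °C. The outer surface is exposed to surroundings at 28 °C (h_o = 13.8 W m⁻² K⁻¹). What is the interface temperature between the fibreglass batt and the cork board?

T = -69.8 °C

Treat each layer as a resistance in series:
  R_carbon steel = (1/1.15 − 1/1.19)/(4πk) = 0.02923/(4π·39.1) = 5.949×10^-5 K/W
  R_fibreglass batt = (1/1.19 − 1/1.45)/(4πk) = 0.1507/(4π·0.0358) = 0.3349 K/W
  R_cork board = (1/1.45 − 1/1.94)/(4πk) = 0.1742/(4π·0.0469) = 0.2956 K/W
  R_conv,out = 1/(4πr²h) = 1/(4π·1.94²·13.8) = 0.001532 K/W
ΣR = 5.949×10^-5 + 0.3349 + 0.2956 + 0.001532 = 0.6321 K/W
Q = ΔT/ΣR = (-180 °C − 28 °C)/0.6321 = -329.1 W
From the inner boundary to the fibreglass batt/cork board interface, ΣR_partial = 0.3350 K/W.
T_interface = T_in − Q·ΣR_partial = -180 °C − (-329.1)(0.3350) = -69.8 °C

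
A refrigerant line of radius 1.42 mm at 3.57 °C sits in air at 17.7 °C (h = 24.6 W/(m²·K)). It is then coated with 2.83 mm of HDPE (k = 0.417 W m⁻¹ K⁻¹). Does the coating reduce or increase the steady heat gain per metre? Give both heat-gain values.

Critical radius for a cylinder: r_cr = k/h = 0.0170 m = 1.70 cm.
Outer radius after coating: r₂ = 0.00142 + 0.00283 = 0.00425 m.
Since r₁ < r_cr and r₂ ≤ r_cr, the coating moves toward the maximum at r_cr — heat gain rises.
Bare: R = 1/(2πr₁h) = 4.556 m·K/W; Q = 14.13/4.556 = 3.10 W/m.
Coated: R = R_cond + R_conv = 1.941 m·K/W; Q = 14.13/1.941 = 7.28 W/m.

increases: 3.10 → 7.28 W/m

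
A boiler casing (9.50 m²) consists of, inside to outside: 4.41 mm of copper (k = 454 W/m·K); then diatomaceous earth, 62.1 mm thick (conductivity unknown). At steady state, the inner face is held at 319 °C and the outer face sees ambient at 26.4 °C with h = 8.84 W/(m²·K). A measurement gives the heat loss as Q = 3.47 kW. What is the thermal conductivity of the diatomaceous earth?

k = 0.0903 W/m·K

ΣR = ΔT/Q = |319 − 26.4|/3470 = 0.08432 K/W
Known resistances:
  R_copper = L/(kA) = 0.00441/(454·9.50) = 1.022×10^-6 K/W
  R_conv,out = 1/(hA) = 1/(8.84·9.50) = 0.01191 K/W
R_diatomaceous earth = ΣR − ΣR_known = 0.08432 − 0.01191 = 0.07241 K/W
L/(kA) = 0.07241 ⇒ k = 0.0621/(0.07241·9.50) = 0.0903 W/m·K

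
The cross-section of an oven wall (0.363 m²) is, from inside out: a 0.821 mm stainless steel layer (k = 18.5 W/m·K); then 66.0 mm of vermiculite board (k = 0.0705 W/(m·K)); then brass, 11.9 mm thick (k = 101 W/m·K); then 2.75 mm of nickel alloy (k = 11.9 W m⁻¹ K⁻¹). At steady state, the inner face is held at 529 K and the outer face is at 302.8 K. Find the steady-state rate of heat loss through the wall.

Series thermal resistances, inner to outer:
  R_stainless steel = L/(kA) = 8.21×10^-4/(18.5·0.363) = 1.223×10^-4 K/W
  R_vermiculite board = L/(kA) = 0.0660/(0.0705·0.363) = 2.579 K/W
  R_brass = L/(kA) = 0.0119/(101·0.363) = 3.246×10^-4 K/W
  R_nickel alloy = L/(kA) = 0.00275/(11.9·0.363) = 6.366×10^-4 K/W
ΣR = 1.223×10^-4 + 2.579 + 3.246×10^-4 + 6.366×10^-4 = 2.580 K/W
Q = ΔT/ΣR = (529 K − 302.8 K)/2.580 = 87.7 W

Q = 87.7 W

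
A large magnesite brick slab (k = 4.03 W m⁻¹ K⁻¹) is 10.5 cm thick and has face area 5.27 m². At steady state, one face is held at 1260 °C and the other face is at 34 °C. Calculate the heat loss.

Q = kA·ΔT/L = 4.03 × 5.27 × |1260 °C − 34 °C| / 0.105 = 2.48×10^5 W

Q = 2.48×10^5 W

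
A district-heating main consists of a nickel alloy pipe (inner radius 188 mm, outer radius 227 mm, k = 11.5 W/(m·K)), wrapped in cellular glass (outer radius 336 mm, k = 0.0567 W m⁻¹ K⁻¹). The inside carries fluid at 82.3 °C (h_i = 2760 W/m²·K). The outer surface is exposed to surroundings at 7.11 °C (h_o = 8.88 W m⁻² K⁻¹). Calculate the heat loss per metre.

Q' = 65.0 W/m

Resistance network (inner→outer):
  R'_conv,in = 1/(2πr h) = 1/(2π·0.188·2760) = 3.067×10^-4 m·K/W
  R'_nickel alloy = ln(0.227/0.188)/(2πk) = 0.1885/(2π·11.5) = 0.002609 m·K/W
  R'_cellular glass = ln(0.336/0.227)/(2πk) = 0.3922/(2π·0.0567) = 1.101 m·K/W
  R'_conv,out = 1/(2πr h) = 1/(2π·0.336·8.88) = 0.05334 m·K/W
ΣR = 3.067×10^-4 + 0.002609 + 1.101 + 0.05334 = 1.157 m·K/W
Q' = ΔT/ΣR = (82.3 °C − 7.11 °C)/1.157 = 65.0 W/m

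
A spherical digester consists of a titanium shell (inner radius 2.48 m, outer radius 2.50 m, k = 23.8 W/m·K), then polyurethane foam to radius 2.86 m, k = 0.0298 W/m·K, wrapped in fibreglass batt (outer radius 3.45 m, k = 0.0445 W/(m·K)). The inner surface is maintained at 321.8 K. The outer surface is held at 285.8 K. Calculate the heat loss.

Resistance network (inner→outer):
  R_titanium = (1/2.48 − 1/2.50)/(4πk) = 0.003226/(4π·23.8) = 1.079×10^-5 K/W
  R_polyurethane foam = (1/2.50 − 1/2.86)/(4πk) = 0.05035/(4π·0.0298) = 0.1345 K/W
  R_fibreglass batt = (1/2.86 − 1/3.45)/(4πk) = 0.05980/(4π·0.0445) = 0.1069 K/W
ΣR = 1.079×10^-5 + 0.1345 + 0.1069 = 0.2414 K/W
Q = ΔT/ΣR = (321.8 K − 285.8 K)/0.2414 = 149 W

Q = 149 W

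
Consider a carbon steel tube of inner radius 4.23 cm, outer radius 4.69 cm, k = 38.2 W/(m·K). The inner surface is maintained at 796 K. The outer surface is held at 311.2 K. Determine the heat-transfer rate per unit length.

Q' = 1.13×10^6 W/m

Q' = 2πk·ΔT/ln(r₂/r₁) = 2π × 38.2 × 484.8 / ln(0.0469/0.0423) = 1.13×10^6 W/m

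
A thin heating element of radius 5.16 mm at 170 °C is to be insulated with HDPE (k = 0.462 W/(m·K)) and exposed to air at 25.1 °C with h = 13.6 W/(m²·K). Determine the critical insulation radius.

For a cylinder, r_cr = k_ins/h = 0.462/13.6 = 0.0340 m = 3.40 cm

r_cr = 3.40 cm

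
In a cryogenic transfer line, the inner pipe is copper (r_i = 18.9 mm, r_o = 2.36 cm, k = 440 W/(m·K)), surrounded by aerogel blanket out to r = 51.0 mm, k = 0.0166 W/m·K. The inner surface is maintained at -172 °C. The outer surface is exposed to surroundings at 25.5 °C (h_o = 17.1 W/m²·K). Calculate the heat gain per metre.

Q' = 26.1 W/m

Resistance network (inner→outer):
  R'_copper = ln(0.0236/0.0189)/(2πk) = 0.2221/(2π·440) = 8.033×10^-5 m·K/W
  R'_aerogel blanket = ln(0.0510/0.0236)/(2πk) = 0.7706/(2π·0.0166) = 7.388 m·K/W
  R'_conv,out = 1/(2πr h) = 1/(2π·0.0510·17.1) = 0.1825 m·K/W
ΣR = 8.033×10^-5 + 7.388 + 0.1825 = 7.571 m·K/W
Q' = ΔT/ΣR = (-172 °C − 25.5 °C)/7.571 = -26.1 W/m
(Negative Q' ⇒ heat flows inward; heat gain = 26.1 W/m.)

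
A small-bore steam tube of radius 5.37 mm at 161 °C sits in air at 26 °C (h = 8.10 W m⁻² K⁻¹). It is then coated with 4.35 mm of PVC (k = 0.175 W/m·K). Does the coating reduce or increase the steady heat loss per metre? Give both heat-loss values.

increases: 36.9 → 52.7 W/m

Critical radius for a cylinder: r_cr = k/h = 0.0216 m = 2.16 cm.
Outer radius after coating: r₂ = 0.00537 + 0.00435 = 0.00972 m.
Since r₁ < r_cr and r₂ ≤ r_cr, the coating moves toward the maximum at r_cr — heat loss rises.
Bare: R = 1/(2πr₁h) = 3.659 m·K/W; Q = 135/3.659 = 36.9 W/m.
Coated: R = R_cond + R_conv = 2.561 m·K/W; Q = 135/2.561 = 52.7 W/m.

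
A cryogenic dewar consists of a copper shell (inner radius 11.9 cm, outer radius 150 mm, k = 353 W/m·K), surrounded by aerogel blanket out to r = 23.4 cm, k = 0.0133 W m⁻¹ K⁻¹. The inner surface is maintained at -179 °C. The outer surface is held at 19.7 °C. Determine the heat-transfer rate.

Q = 13.9 W

Resistance network (inner→outer):
  R_copper = (1/0.119 − 1/0.150)/(4πk) = 1.737/(4π·353) = 3.915×10^-4 K/W
  R_aerogel blanket = (1/0.150 − 1/0.234)/(4πk) = 2.393/(4π·0.0133) = 14.32 K/W
ΣR = 3.915×10^-4 + 14.32 = 14.32 K/W
Q = ΔT/ΣR = (-179 °C − 19.7 °C)/14.32 = -13.9 W
(Negative Q ⇒ heat flows inward; heat gain = 13.9 W.)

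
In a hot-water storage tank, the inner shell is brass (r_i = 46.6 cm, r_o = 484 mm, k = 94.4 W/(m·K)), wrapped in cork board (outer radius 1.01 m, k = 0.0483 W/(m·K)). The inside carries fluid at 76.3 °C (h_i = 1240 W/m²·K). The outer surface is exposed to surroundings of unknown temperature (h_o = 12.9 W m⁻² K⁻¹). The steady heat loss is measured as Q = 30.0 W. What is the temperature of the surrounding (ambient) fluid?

Series resistances:
  R_conv,in = 1/(4πr²h) = 1/(4π·0.466²·1240) = 2.955×10^-4 K/W
  R_brass = (1/0.466 − 1/0.484)/(4πk) = 0.07981/(4π·94.4) = 6.728×10^-5 K/W
  R_cork board = (1/0.484 − 1/1.01)/(4πk) = 1.076/(4π·0.0483) = 1.773 K/W
  R_conv,out = 1/(4πr²h) = 1/(4π·1.01²·12.9) = 0.006047 K/W
ΣR = 1.779 K/W
ΔT = Q·ΣR = 30.0 × 1.779 = 53.37 K
Heat flows outward, so T_out = T_in − ΔT = 76.3 − 53.37 = 22.9 °C

T_out = 22.9 °C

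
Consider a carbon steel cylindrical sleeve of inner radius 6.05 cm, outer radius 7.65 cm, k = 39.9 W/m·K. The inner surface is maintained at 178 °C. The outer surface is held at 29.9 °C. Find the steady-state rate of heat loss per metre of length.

Q' = 2πk·ΔT/ln(r₂/r₁) = 2π × 39.9 × 148.1 / ln(0.0765/0.0605) = 1.58×10^5 W/m

Q' = 1.58×10^5 W/m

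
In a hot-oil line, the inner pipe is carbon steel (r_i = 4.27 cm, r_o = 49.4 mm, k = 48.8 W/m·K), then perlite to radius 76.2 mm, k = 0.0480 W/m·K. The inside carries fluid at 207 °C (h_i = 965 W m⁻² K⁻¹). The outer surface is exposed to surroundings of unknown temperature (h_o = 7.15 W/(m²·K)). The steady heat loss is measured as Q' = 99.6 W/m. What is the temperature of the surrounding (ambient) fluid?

T_out = 34.3 °C

Sum the resistances:
  R'_conv,in = 1/(2πr h) = 1/(2π·0.0427·965) = 0.003862 m·K/W
  R'_carbon steel = ln(0.0494/0.0427)/(2πk) = 0.1458/(2π·48.8) = 4.753×10^-4 m·K/W
  R'_perlite = ln(0.0762/0.0494)/(2πk) = 0.4334/(2π·0.0480) = 1.437 m·K/W
  R'_conv,out = 1/(2πr h) = 1/(2π·0.0762·7.15) = 0.2921 m·K/W
ΣR = 1.734 m·K/W
ΔT = Q'·ΣR = 99.6 × 1.734 = 172.7 K
Heat flows outward, so T_out = T_in − ΔT = 207 − 172.7 = 34.3 °C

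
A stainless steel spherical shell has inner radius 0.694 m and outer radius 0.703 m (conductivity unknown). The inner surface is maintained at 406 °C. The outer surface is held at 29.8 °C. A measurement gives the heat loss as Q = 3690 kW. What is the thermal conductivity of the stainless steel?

ΣR = ΔT/Q = |406 − 29.8|/3.69×10^6 = 1.020×10^-4 K/W
(1/r₁−1/r₂)/(4πk) = 1.020×10^-4 ⇒ k = 0.01845/(4π·1.020×10^-4) = 14.4 W/m·K

k = 14.4 W/m·K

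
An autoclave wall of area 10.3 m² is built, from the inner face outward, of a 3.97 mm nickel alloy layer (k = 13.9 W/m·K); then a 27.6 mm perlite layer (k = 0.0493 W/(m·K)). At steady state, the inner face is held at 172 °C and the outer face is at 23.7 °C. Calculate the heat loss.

Series thermal resistances, inner to outer:
  R_nickel alloy = L/(kA) = 0.00397/(13.9·10.3) = 2.773×10^-5 K/W
  R_perlite = L/(kA) = 0.0276/(0.0493·10.3) = 0.05435 K/W
ΣR = 2.773×10^-5 + 0.05435 = 0.05438 K/W
Q = ΔT/ΣR = (172 °C − 23.7 °C)/0.05438 = 2730 W

Q = 2.73 kW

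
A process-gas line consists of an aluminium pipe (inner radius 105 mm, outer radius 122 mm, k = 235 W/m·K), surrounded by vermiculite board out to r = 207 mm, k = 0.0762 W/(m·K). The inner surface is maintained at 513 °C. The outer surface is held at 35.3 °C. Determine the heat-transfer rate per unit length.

Treat each layer as a resistance in series:
  R'_aluminium = ln(0.122/0.105)/(2πk) = 0.1501/(2π·235) = 1.016×10^-4 m·K/W
  R'_vermiculite board = ln(0.207/0.122)/(2πk) = 0.5287/(2π·0.0762) = 1.104 m·K/W
ΣR = 1.016×10^-4 + 1.104 = 1.104 m·K/W
Q' = ΔT/ΣR = (513 °C − 35.3 °C)/1.104 = 433 W/m

Q' = 433 W/m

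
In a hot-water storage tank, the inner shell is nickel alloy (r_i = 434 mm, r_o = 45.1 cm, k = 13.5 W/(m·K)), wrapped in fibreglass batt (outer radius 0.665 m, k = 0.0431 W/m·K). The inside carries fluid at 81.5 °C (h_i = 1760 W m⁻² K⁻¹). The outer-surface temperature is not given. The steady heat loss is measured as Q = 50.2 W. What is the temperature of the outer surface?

Sum the resistances:
  R_conv,in = 1/(4πr²h) = 1/(4π·0.434²·1760) = 2.400×10^-4 K/W
  R_nickel alloy = (1/0.434 − 1/0.451)/(4πk) = 0.08685/(4π·13.5) = 5.120×10^-4 K/W
  R_fibreglass batt = (1/0.451 − 1/0.665)/(4πk) = 0.7135/(4π·0.0431) = 1.317 K/W
ΣR = 1.318 K/W
ΔT = Q·ΣR = 50.2 × 1.318 = 66.16 K
Heat flows outward, so T_out = T_in − ΔT = 81.5 − 66.16 = 15.3 °C

T_out = 15.3 °C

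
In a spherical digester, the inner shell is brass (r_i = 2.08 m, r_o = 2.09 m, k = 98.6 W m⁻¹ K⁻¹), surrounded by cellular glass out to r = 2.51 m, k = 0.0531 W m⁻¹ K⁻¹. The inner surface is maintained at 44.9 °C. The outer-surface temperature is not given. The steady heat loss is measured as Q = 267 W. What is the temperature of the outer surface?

T_out = 12.9 °C

Series resistances:
  R_brass = (1/2.08 − 1/2.09)/(4πk) = 0.002300/(4π·98.6) = 1.857×10^-6 K/W
  R_cellular glass = (1/2.09 − 1/2.51)/(4πk) = 0.08006/(4π·0.0531) = 0.1200 K/W
ΣR = 0.1200 K/W
ΔT = Q·ΣR = 267 × 0.1200 = 32.04 K
Heat flows outward, so T_out = T_in − ΔT = 44.9 − 32.04 = 12.9 °C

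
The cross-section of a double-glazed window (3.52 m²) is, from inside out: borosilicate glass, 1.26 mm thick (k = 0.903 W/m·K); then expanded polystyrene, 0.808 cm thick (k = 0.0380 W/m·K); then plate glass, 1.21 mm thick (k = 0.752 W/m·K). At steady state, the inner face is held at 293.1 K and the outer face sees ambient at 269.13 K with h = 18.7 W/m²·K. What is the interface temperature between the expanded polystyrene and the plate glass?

Series thermal resistances, inner to outer:
  R_borosilicate glass = L/(kA) = 0.00126/(0.903·3.52) = 3.964×10^-4 K/W
  R_expanded polystyrene = L/(kA) = 0.00808/(0.0380·3.52) = 0.06041 K/W
  R_plate glass = L/(kA) = 0.00121/(0.752·3.52) = 4.571×10^-4 K/W
  R_conv,out = 1/(hA) = 1/(18.7·3.52) = 0.01519 K/W
ΣR = 3.964×10^-4 + 0.06041 + 4.571×10^-4 + 0.01519 = 0.07645 K/W
Q = ΔT/ΣR = (293.1 K − 269.13 K)/0.07645 = 313.5 W
From the inner boundary to the expanded polystyrene/plate glass interface, ΣR_partial = 0.06081 K/W.
T_interface = T_in − Q·ΣR_partial = 293.1 K − (313.5)(0.06081) = 274.04 K

T = 274.04 K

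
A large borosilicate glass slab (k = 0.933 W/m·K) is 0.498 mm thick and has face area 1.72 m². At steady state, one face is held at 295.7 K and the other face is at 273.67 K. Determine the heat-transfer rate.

Q = kA·ΔT/L = 0.933 × 1.72 × |295.7 K − 273.67 K| / 4.98×10^-4 = 71000 W

Q = 71000 W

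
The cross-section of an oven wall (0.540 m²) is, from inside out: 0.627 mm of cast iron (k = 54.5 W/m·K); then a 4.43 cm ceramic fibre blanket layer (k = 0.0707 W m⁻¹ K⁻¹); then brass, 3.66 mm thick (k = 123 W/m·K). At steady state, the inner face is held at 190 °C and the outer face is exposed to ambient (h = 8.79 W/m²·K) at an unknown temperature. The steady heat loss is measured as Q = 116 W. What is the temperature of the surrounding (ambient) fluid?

Series resistances:
  R_cast iron = L/(kA) = 6.27×10^-4/(54.5·0.540) = 2.130×10^-5 K/W
  R_ceramic fibre blanket = L/(kA) = 0.0443/(0.0707·0.540) = 1.160 K/W
  R_brass = L/(kA) = 0.00366/(123·0.540) = 5.510×10^-5 K/W
  R_conv,out = 1/(hA) = 1/(8.79·0.540) = 0.2107 K/W
ΣR = 1.371 K/W
ΔT = Q·ΣR = 116 × 1.371 = 159.0 K
Heat flows outward, so T_out = T_in − ΔT = 190 − 159.0 = 31.0 °C

T_out = 31.0 °C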